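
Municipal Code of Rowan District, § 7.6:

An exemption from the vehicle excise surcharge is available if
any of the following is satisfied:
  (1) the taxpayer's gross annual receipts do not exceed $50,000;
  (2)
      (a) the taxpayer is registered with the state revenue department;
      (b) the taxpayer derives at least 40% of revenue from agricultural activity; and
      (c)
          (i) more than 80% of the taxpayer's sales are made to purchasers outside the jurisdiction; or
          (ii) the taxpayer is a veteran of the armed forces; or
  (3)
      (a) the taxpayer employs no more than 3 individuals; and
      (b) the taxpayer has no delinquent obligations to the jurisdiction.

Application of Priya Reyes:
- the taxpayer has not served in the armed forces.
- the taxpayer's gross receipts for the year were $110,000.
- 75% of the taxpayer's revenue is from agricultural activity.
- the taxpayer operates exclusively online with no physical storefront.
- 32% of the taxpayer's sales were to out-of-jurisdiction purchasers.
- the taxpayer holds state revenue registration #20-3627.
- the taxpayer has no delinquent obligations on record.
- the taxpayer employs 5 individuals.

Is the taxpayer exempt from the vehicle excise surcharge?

(1) receipts ≤ $50,000 — fails.
(a) state-registered — holds.
(b) ≥40% agricultural — holds.
(i) >80% out-of-jur. sales — fails.
(ii) veteran — not satisfied.
(c): F OR F → false.
(2) = T AND T AND F = false.
(a) ≤ 3 employees — not met.
(b) no delinquency — satisfied.
(3): F AND T → false.
Overall: F OR F OR F → false.

No — not exempt.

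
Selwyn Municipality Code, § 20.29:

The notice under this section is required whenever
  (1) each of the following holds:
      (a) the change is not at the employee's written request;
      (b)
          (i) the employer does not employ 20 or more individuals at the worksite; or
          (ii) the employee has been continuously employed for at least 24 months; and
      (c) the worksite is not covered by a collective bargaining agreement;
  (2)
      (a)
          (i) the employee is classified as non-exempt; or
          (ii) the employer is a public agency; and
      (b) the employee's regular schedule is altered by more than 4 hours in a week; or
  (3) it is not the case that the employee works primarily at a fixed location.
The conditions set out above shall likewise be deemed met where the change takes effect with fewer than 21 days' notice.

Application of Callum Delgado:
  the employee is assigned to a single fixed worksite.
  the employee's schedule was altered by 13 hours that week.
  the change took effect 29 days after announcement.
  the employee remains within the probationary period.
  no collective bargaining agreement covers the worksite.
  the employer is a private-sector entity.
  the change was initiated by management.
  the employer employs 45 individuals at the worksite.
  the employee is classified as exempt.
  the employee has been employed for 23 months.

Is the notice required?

No — not required.

(a) not employee-requested — holds.
(i) not (≥ 20 at site) — not met.
(ii) tenure ≥ 24 mo. — fails.
(b) = F OR F = false.
(c) no CBA — holds.
(1) = T AND F AND T = false.
(i) non-exempt — not met.
(ii) public agency — not satisfied.
So (a) is not satisfied (F OR F).
(b) schedule shift > 4h — holds.
(2): F AND T → false.
(3) not (fixed location) — not satisfied.
So Overall is not satisfied (F OR F OR F).
Exception (< 21 days' notice) — not satisfied.
Result: main false OR exception false → false.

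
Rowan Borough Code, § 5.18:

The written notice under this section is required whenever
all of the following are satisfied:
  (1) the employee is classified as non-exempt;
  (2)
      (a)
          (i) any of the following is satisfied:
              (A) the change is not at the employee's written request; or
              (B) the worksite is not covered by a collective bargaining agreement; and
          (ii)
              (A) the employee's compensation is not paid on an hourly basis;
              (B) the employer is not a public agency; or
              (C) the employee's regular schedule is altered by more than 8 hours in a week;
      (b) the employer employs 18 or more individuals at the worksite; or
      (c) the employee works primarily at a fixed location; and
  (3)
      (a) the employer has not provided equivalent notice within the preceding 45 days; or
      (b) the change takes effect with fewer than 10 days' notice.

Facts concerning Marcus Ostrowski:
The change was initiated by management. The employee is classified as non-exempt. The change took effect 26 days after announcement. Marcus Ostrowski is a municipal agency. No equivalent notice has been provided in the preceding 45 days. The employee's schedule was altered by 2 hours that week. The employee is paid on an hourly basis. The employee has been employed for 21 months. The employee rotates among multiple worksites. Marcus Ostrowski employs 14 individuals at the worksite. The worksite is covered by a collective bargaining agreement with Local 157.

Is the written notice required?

(1) non-exempt — holds.
(A) not employee-requested — met.
(B) no CBA — fails.
(i): T OR F → true.
(A) not (hourly-paid) — not satisfied.
(B) not (public agency) — fails.
(C) schedule shift > 8h — not satisfied.
(ii): F OR F OR F → false.
(a) = T AND F = false.
(b) ≥ 18 at site — not satisfied.
(c) fixed location — fails.
(2): F OR F OR F → false.
(a) no recent notice — met.
(b) < 10 days' notice — not met.
So (3) is satisfied (T OR F).
Overall = T AND F AND T = false.

No — not required.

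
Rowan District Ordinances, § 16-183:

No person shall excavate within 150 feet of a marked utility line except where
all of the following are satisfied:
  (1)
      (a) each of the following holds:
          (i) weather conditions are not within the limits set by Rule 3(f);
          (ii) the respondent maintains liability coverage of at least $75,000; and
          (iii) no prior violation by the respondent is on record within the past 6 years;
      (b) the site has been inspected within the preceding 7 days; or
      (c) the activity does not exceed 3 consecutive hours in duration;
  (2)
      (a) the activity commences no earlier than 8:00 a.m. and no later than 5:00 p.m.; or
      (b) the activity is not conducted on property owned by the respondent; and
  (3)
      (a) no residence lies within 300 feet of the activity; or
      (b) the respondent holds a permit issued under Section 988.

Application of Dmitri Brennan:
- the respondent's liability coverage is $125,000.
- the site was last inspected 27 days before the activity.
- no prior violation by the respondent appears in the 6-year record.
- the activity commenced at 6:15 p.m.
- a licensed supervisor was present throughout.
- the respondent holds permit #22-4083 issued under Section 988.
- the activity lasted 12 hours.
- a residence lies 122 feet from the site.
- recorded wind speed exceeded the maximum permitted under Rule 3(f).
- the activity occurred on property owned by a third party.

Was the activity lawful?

(i) not (weather ok) — met.
(ii) coverage ≥ $75,000 — satisfied.
(iii) no prior violation — met.
(a): T AND T AND T → true.
(b) site inspected — not met.
(c) ≤ 3 hrs duration — not met.
(1): T OR F OR F → true.
(a) start within hours — fails.
(b) not (own property) — holds.
(2) = F OR T = true.
(a) no residence in 300 ft — not satisfied.
(b) holds permit — met.
(3): F OR T → true.
So Overall is satisfied (T AND T AND T).

Yes — lawful.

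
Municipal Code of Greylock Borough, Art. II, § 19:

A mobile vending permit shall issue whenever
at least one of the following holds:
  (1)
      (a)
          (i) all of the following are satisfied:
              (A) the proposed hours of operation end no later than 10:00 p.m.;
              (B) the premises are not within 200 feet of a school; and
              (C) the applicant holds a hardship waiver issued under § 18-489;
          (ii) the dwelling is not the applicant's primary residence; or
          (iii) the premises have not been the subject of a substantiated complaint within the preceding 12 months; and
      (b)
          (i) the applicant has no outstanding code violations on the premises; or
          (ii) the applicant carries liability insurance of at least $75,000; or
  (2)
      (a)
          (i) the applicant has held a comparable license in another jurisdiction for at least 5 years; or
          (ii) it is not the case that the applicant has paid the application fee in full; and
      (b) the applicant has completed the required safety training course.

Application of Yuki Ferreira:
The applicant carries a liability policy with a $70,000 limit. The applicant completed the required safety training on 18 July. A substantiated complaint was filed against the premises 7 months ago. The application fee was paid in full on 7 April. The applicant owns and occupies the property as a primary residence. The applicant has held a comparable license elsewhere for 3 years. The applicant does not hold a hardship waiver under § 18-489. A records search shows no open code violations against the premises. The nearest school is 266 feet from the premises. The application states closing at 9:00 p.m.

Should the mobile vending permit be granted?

(A) closes by 10 p.m. — met.
(B) ≥200 ft from school — met.
(C) hardship waiver — not satisfied.
(i) = T AND T AND F = false.
(ii) not (primary residence) — not met.
(iii) no complaint in 12 mo. — not satisfied.
(a): F OR F OR F → false.
(i) no code violations — satisfied.
(ii) insurance ≥ $75,000 — not met.
So (b) is satisfied (T OR F).
(1) = F AND T = false.
(i) prior license ≥ 5 yr — not met.
(ii) not (fee paid) — not met.
(a): F OR F → false.
(b) safety training — holds.
(2) = F AND T = false.
Overall = F OR F = false.

No — denied.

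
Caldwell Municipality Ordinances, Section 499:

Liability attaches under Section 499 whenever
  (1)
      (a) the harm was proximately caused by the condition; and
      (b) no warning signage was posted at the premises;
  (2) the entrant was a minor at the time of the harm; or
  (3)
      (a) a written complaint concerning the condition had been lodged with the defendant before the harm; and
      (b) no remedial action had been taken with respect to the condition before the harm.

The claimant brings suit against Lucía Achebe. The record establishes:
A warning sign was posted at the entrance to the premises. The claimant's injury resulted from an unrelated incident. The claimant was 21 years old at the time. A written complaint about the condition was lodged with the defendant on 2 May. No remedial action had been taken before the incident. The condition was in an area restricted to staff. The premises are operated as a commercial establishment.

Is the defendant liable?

Yes — liable.

(a) proximate cause — fails.
(b) no signage posted — not met.
So (1) is not satisfied (F AND F).
(2) entrant a minor — fails.
(a) complaint lodged — met.
(b) no remedial action — satisfied.
(3) = T AND T = true.
So Overall is satisfied (F OR F OR T).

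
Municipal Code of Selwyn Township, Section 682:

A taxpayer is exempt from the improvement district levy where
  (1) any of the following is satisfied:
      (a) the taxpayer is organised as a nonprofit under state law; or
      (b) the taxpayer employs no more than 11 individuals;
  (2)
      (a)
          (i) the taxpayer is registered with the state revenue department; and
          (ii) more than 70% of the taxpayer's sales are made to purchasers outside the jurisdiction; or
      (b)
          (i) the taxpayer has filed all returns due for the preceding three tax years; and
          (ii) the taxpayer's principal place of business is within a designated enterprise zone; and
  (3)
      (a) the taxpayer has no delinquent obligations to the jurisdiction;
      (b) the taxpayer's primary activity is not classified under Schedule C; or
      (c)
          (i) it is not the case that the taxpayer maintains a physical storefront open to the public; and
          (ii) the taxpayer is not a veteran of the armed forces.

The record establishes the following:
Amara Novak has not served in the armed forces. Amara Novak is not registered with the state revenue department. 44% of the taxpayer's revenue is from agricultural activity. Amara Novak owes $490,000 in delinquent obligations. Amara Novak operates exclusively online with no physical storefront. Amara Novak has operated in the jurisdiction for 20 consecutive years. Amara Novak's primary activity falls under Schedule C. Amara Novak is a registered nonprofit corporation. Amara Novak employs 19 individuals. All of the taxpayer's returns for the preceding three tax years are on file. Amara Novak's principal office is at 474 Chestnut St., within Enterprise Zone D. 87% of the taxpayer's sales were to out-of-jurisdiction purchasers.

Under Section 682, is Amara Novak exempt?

(a) nonprofit — holds.
(b) ≤ 11 employees — fails.
(1) = T OR F = true.
(i) state-registered — fails.
(ii) >70% out-of-jur. sales — satisfied.
(a): F AND T → false.
(i) returns current — holds.
(ii) in enterprise zone — holds.
So (b) is satisfied (T AND T).
(2): F OR T → true.
(a) no delinquency — not met.
(b) not (Schedule C activity) — fails.
(i) not (has storefront) — holds.
(ii) not (veteran) — met.
(c) = T AND T = true.
So (3) is satisfied (F OR F OR T).
Overall = T AND T AND T = true.

Yes — exempt.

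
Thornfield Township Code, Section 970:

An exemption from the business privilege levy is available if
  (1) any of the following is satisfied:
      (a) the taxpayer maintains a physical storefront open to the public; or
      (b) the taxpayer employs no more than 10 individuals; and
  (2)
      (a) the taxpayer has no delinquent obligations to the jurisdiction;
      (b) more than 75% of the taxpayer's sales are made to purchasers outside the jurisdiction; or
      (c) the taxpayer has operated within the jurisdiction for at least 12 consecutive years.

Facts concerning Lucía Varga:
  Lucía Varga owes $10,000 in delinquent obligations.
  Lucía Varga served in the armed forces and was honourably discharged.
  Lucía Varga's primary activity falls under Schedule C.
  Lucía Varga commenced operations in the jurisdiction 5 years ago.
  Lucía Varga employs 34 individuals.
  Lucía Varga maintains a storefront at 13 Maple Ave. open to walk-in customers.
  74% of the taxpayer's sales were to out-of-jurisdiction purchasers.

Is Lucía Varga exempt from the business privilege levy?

(a) has storefront — satisfied.
(b) ≤ 10 employees — not met.
(1): T OR F → true.
(a) no delinquency — not satisfied.
(b) >75% out-of-jur. sales — fails.
(c) ≥ 12 yrs in jurisdiction — not satisfied.
So (2) is not satisfied (F OR F OR F).
Overall: T AND F → false.

No — not exempt.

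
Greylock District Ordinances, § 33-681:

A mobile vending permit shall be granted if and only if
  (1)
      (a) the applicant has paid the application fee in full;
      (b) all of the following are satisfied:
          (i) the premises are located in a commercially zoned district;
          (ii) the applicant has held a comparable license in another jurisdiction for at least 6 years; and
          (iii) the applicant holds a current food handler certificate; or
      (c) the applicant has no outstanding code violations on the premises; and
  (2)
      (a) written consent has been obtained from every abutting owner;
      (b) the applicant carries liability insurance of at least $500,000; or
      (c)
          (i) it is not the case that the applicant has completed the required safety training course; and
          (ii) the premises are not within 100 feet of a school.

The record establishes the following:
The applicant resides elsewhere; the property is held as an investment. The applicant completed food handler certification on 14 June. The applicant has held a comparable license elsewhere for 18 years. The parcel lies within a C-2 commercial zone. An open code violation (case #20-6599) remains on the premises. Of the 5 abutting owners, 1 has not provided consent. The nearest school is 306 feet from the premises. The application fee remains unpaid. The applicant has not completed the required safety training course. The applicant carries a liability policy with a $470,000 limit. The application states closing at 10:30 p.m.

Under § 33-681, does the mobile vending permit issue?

Yes — granted.

(a) fee paid — not satisfied.
(i) commercially zoned — satisfied.
(ii) prior license ≥ 6 yr — satisfied.
(iii) food handler cert. — satisfied.
(b): T AND T AND T → true.
(c) no code violations — not met.
So (1) is satisfied (F OR T OR F).
(a) all abutters consent — fails.
(b) insurance ≥ $500,000 — fails.
(i) not (safety training) — holds.
(ii) ≥100 ft from school — met.
So (c) is satisfied (T AND T).
(2) = F OR F OR T = true.
So Overall is satisfied (T AND T).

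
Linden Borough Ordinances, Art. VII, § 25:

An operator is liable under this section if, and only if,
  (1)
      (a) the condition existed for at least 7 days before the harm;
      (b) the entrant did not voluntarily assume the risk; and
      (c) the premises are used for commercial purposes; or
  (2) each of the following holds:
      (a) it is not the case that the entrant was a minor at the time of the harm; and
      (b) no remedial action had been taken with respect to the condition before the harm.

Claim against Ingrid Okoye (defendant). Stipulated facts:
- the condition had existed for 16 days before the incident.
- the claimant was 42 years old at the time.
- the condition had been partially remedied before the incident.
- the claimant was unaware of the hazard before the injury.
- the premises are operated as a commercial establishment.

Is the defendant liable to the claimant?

(a) condition ≥7 days old — holds.
(b) no assumed risk — holds.
(c) commercial use — satisfied.
(1) = T AND T AND T = true.
(a) not (entrant a minor) — satisfied.
(b) no remedial action — not satisfied.
(2): T AND F → false.
So Overall is satisfied (T OR F).

Yes — liable.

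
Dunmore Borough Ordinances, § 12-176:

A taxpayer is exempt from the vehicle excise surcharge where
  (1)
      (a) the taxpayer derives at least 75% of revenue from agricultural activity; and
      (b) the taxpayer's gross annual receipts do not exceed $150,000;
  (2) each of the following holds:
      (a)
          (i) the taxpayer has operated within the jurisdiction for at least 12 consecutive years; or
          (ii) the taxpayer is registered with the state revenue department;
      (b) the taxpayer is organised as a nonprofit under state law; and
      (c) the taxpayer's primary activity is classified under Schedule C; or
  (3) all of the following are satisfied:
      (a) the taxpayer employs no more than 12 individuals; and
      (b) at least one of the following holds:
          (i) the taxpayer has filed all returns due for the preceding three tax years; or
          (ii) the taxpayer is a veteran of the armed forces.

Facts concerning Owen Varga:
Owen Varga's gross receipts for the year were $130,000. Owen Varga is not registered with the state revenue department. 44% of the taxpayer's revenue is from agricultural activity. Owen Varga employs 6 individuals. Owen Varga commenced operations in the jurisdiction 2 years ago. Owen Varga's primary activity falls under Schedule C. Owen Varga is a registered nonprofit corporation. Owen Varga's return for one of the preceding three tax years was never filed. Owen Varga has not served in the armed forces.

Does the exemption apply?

(a) ≥75% agricultural — not met.
(b) receipts ≤ $150,000 — satisfied.
(1): F AND T → false.
(i) ≥ 12 yrs in jurisdiction — not met.
(ii) state-registered — not met.
(a) = F OR F = false.
(b) nonprofit — satisfied.
(c) Schedule C activity — holds.
(2) = F AND T AND T = false.
(a) ≤ 12 employees — met.
(i) returns current — fails.
(ii) veteran — not met.
(b) = F OR F = false.
So (3) is not satisfied (T AND F).
So Overall is not satisfied (F OR F OR F).

No — not exempt.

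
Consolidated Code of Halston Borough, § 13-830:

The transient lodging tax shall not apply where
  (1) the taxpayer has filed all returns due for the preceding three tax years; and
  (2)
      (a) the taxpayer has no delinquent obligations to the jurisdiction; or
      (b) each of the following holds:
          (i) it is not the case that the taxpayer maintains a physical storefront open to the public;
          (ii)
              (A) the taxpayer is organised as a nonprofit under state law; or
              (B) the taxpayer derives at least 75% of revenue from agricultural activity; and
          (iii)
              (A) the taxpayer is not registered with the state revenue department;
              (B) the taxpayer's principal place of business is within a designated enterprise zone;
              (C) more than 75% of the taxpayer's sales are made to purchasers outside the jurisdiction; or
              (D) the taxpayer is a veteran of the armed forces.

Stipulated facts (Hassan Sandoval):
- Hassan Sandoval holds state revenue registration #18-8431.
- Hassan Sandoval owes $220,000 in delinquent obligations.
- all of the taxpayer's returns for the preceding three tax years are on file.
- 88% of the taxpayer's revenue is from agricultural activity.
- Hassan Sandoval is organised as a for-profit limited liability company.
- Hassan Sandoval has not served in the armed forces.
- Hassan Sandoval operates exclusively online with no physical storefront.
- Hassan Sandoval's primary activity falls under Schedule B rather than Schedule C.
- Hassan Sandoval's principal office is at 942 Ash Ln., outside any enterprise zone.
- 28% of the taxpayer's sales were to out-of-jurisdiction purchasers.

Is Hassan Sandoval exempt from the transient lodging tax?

No — not exempt.

(1) returns current — holds.
(a) no delinquency — fails.
(i) not (has storefront) — met.
(A) nonprofit — not satisfied.
(B) ≥75% agricultural — holds.
(ii): F OR T → true.
(A) not (state-registered) — not satisfied.
(B) in enterprise zone — not satisfied.
(C) >75% out-of-jur. sales — not met.
(D) veteran — not satisfied.
(iii): F OR F OR F OR F → false.
(b) = T AND T AND F = false.
(2): F OR F → false.
Overall: T AND F → false.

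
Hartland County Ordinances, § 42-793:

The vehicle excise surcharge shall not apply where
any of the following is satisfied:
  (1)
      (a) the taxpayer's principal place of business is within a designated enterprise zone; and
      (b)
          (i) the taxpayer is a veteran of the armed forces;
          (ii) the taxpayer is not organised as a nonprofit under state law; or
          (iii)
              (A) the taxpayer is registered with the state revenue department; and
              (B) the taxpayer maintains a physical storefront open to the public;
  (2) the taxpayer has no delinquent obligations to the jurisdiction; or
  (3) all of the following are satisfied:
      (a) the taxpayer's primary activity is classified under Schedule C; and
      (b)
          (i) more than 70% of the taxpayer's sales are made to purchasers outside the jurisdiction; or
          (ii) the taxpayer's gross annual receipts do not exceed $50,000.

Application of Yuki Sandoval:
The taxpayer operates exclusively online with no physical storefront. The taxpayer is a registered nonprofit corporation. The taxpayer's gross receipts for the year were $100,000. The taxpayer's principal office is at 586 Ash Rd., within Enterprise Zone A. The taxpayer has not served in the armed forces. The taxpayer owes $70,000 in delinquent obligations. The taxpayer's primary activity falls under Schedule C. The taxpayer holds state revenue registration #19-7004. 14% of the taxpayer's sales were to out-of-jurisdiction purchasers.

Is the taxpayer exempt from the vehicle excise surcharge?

No — not exempt.

(a) in enterprise zone — met.
(i) veteran — fails.
(ii) not (nonprofit) — fails.
(A) state-registered — met.
(B) has storefront — fails.
So (iii) is not satisfied (T AND F).
(b) = F OR F OR F = false.
So (1) is not satisfied (T AND F).
(2) no delinquency — not satisfied.
(a) Schedule C activity — met.
(i) >70% out-of-jur. sales — not met.
(ii) receipts ≤ $50,000 — not satisfied.
(b): F OR F → false.
So (3) is not satisfied (T AND F).
Overall = F OR F OR F = false.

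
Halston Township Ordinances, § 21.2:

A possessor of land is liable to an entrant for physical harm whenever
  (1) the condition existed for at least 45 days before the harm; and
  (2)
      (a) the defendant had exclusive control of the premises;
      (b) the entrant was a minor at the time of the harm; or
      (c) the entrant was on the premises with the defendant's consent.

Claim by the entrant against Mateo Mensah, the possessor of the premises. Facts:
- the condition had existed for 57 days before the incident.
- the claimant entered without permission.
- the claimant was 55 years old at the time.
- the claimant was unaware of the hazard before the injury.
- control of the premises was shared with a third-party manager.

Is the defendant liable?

No — not liable.

(1) condition ≥45 days old — satisfied.
(a) exclusive control — not satisfied.
(b) entrant a minor — fails.
(c) consent to enter — not met.
So (2) is not satisfied (F OR F OR F).
Overall: T AND F → false.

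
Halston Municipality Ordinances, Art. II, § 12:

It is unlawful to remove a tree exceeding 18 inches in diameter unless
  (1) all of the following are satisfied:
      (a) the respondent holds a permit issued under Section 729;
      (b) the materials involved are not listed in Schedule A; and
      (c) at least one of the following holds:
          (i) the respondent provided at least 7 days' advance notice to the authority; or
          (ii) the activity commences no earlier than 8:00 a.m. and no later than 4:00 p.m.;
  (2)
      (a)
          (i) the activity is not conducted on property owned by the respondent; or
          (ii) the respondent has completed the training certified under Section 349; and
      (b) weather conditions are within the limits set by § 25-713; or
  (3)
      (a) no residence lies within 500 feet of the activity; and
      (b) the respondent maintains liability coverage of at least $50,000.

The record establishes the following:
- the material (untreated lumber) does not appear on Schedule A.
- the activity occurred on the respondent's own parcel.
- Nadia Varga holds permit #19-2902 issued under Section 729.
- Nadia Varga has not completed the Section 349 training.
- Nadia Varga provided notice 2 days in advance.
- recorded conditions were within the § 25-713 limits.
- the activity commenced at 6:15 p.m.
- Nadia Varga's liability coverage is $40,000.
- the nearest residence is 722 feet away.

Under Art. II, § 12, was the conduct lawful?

(a) holds permit — holds.
(b) not (Schedule A material) — holds.
(i) ≥7 days' notice — not satisfied.
(ii) start within hours — not satisfied.
(c): F OR F → false.
(1) = T AND T AND F = false.
(i) not (own property) — fails.
(ii) training certified — not met.
(a) = F OR F = false.
(b) weather ok — satisfied.
(2) = F AND T = false.
(a) no residence in 500 ft — met.
(b) coverage ≥ $50,000 — not met.
(3): T AND F → false.
Overall = F OR F OR F = false.

No — unlawful.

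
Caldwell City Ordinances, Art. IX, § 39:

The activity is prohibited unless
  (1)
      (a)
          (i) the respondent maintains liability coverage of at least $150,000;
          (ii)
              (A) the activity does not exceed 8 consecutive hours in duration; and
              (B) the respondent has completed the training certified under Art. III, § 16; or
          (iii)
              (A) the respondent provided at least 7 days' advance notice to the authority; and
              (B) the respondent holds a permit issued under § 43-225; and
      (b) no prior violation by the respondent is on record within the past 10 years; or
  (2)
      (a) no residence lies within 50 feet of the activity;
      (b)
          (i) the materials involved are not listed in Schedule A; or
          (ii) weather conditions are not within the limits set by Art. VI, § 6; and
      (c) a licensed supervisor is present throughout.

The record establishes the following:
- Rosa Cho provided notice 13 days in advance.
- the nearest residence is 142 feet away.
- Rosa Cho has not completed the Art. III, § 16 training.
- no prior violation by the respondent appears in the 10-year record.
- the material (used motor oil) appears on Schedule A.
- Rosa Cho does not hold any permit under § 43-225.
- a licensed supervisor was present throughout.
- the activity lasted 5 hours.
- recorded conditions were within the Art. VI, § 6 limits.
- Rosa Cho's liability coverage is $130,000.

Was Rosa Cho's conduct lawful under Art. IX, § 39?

(i) coverage ≥ $150,000 — not satisfied.
(A) ≤ 8 hrs duration — holds.
(B) training certified — fails.
(ii): T AND F → false.
(A) ≥7 days' notice — holds.
(B) holds permit — not met.
(iii): T AND F → false.
(a): F OR F OR F → false.
(b) no prior violation — holds.
(1): F AND T → false.
(a) no residence in 50 ft — holds.
(i) not (Schedule A material) — fails.
(ii) not (weather ok) — fails.
(b) = F OR F = false.
(c) supervisor present — met.
So (2) is not satisfied (T AND F AND T).
So Overall is not satisfied (F OR F).

No — unlawful.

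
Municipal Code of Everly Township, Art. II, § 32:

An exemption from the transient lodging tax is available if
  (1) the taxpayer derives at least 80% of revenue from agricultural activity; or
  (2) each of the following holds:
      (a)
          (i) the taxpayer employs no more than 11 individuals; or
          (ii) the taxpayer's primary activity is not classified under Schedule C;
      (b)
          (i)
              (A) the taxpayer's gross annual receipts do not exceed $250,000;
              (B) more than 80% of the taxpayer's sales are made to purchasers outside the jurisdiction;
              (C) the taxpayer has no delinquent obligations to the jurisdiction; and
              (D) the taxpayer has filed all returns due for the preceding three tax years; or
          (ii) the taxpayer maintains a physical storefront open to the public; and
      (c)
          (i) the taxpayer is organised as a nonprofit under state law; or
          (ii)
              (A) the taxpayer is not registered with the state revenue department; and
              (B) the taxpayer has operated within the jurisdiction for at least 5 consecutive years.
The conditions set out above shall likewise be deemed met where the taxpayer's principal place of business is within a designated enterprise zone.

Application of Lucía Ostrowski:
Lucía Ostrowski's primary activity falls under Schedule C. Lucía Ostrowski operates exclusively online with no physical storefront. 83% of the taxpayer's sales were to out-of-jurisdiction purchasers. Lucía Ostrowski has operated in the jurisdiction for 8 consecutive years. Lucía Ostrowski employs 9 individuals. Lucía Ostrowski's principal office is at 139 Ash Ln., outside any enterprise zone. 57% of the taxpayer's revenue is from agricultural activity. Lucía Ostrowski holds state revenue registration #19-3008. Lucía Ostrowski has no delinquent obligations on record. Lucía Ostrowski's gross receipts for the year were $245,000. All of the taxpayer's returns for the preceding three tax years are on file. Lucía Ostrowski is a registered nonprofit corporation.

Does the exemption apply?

(1) ≥80% agricultural — fails.
(i) ≤ 11 employees — met.
(ii) not (Schedule C activity) — not met.
(a) = T OR F = true.
(A) receipts ≤ $250,000 — satisfied.
(B) >80% out-of-jur. sales — holds.
(C) no delinquency — satisfied.
(D) returns current — satisfied.
(i) = T AND T AND T AND T = true.
(ii) has storefront — not met.
So (b) is satisfied (T OR F).
(i) nonprofit — holds.
(A) not (state-registered) — not satisfied.
(B) ≥ 5 yrs in jurisdiction — satisfied.
(ii) = F AND T = false.
(c): T OR F → true.
(2) = T AND T AND T = true.
Overall = F OR T = true.
Exception (in enterprise zone) — not satisfied.
Result: main true OR exception false → true.

Yes — exempt.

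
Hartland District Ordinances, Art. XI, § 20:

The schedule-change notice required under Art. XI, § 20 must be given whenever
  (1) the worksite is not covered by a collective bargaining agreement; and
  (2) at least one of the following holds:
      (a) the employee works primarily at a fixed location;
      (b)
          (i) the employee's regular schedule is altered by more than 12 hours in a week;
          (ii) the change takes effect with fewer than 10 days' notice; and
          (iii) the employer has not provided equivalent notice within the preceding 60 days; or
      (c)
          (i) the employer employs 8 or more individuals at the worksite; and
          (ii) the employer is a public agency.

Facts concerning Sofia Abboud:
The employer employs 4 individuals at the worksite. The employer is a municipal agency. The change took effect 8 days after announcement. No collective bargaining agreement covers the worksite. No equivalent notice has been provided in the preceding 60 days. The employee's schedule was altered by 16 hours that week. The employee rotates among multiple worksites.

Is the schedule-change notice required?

Yes — required.

(1) no CBA — holds.
(a) fixed location — not satisfied.
(i) schedule shift > 12h — satisfied.
(ii) < 10 days' notice — holds.
(iii) no recent notice — satisfied.
So (b) is satisfied (T AND T AND T).
(i) ≥ 8 at site — not satisfied.
(ii) public agency — satisfied.
(c) = F AND T = false.
(2) = F OR T OR F = true.
Overall = T AND T = true.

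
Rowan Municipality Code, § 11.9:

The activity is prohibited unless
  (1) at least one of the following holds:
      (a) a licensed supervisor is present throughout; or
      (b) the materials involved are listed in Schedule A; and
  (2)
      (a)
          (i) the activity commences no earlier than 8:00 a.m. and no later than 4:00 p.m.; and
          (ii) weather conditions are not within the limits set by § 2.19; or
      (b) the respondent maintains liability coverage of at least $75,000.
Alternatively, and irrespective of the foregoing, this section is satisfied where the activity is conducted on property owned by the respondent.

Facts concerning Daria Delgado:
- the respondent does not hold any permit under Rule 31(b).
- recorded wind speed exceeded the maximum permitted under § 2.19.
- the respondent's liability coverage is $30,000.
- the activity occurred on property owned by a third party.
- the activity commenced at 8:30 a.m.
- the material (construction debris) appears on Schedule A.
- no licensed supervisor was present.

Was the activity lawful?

Yes — lawful.

(a) supervisor present — not satisfied.
(b) Schedule A material — holds.
(1) = F OR T = true.
(i) start within hours — holds.
(ii) not (weather ok) — holds.
(a) = T AND T = true.
(b) coverage ≥ $75,000 — not satisfied.
So (2) is satisfied (T OR F).
So Overall is satisfied (T AND T).
Exception (own property) — not satisfied.
Result: main true OR exception false → true.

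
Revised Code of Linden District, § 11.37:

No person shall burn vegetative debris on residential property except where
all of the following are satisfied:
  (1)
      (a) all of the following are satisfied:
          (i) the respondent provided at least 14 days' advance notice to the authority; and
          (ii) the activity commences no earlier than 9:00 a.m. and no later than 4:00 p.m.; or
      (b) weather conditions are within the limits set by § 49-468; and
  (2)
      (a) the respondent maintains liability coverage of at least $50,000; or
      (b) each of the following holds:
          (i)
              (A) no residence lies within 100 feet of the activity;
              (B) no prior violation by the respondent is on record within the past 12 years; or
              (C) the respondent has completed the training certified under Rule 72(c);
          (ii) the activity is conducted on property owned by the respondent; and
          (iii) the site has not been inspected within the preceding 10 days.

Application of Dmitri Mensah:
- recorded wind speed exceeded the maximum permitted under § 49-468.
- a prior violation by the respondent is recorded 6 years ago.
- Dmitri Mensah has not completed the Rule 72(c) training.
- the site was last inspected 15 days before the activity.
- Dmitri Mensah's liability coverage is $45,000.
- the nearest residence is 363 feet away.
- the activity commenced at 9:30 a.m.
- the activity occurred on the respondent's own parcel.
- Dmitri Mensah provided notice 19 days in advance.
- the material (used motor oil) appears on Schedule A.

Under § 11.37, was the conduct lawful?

(i) ≥14 days' notice — holds.
(ii) start within hours — satisfied.
(a) = T AND T = true.
(b) weather ok — fails.
(1) = T OR F = true.
(a) coverage ≥ $50,000 — not satisfied.
(A) no residence in 100 ft — holds.
(B) no prior violation — not satisfied.
(C) training certified — not satisfied.
(i) = T OR F OR F = true.
(ii) own property — satisfied.
(iii) not (site inspected) — met.
(b): T AND T AND T → true.
(2) = F OR T = true.
So Overall is satisfied (T AND T).

Yes — lawful.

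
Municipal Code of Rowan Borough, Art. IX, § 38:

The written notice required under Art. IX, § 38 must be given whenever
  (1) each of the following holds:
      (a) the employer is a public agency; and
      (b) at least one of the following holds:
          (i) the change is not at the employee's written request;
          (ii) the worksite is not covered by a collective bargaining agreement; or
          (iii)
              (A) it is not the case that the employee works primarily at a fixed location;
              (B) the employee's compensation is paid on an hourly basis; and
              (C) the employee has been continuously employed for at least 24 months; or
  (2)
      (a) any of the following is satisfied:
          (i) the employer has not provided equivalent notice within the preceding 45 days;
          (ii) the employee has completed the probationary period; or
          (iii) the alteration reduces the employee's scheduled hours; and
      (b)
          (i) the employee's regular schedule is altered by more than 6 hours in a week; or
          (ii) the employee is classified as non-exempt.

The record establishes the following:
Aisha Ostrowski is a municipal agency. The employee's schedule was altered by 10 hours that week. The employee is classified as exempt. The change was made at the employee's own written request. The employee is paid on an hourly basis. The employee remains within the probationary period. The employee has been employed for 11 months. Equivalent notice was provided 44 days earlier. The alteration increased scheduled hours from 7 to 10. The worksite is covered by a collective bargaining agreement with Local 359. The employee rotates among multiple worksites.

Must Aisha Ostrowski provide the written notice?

(a) public agency — holds.
(i) not employee-requested — not met.
(ii) no CBA — not met.
(A) not (fixed location) — satisfied.
(B) hourly-paid — met.
(C) tenure ≥ 24 mo. — not met.
(iii): T AND T AND F → false.
(b) = F OR F OR F = false.
So (1) is not satisfied (T AND F).
(i) no recent notice — not met.
(ii) past probation — fails.
(iii) hours reduced — fails.
So (a) is not satisfied (F OR F OR F).
(i) schedule shift > 6h — met.
(ii) non-exempt — not met.
So (b) is satisfied (T OR F).
So (2) is not satisfied (F AND T).
Overall = F OR F = false.

No — not required.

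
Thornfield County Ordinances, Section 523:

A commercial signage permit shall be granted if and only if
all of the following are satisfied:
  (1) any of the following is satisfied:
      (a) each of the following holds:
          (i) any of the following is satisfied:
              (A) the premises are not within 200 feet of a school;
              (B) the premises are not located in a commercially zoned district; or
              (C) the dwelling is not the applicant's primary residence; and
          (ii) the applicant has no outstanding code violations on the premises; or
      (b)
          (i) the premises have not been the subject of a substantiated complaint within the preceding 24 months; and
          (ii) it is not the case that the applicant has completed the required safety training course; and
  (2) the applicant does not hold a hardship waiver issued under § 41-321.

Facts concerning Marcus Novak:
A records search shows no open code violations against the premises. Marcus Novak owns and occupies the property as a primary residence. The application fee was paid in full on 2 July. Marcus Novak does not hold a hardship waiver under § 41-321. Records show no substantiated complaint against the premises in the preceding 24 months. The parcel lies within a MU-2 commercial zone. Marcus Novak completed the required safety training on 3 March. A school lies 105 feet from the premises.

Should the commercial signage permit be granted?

No — denied.

(A) ≥200 ft from school — not met.
(B) not (commercially zoned) — not met.
(C) not (primary residence) — not satisfied.
(i): F OR F OR F → false.
(ii) no code violations — satisfied.
(a) = F AND T = false.
(i) no complaint in 24 mo. — satisfied.
(ii) not (safety training) — not met.
(b) = T AND F = false.
So (1) is not satisfied (F OR F).
(2) not (hardship waiver) — satisfied.
Overall = F AND T = false.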